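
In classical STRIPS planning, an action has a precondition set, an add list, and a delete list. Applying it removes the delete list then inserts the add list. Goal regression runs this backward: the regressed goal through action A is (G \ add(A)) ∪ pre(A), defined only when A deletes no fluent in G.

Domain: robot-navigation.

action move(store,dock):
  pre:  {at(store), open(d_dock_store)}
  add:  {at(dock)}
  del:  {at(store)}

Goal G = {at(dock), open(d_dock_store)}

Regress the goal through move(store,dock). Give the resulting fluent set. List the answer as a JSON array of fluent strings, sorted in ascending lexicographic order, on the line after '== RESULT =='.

Regress:
  G ∩ del = {}  (empty — regression defined)
  G \ add = {at(dock), open(d_dock_store)} \ {at(dock)} = {open(d_dock_store)}
  ∪ pre   = {open(d_dock_store)} ∪ {at(store), open(d_dock_store)}
          = {at(store), open(d_dock_store)}

== RESULT ==
["at(store)", "open(d_dock_store)"]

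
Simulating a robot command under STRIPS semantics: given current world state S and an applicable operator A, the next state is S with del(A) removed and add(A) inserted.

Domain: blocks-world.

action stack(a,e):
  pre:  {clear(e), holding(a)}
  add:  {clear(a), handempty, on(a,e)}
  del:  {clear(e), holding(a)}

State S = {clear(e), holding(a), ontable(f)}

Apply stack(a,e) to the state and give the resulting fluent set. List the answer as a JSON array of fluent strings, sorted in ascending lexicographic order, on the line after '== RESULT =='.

Progress:
  pre ⊆ S: {clear(e), holding(a)} ⊆ S  — applicable
  S \ del = {ontable(f)}
  ∪ add   = {clear(a), handempty, on(a,e), ontable(f)}

== RESULT ==
["clear(a)", "handempty", "on(a,e)", "ontable(f)"]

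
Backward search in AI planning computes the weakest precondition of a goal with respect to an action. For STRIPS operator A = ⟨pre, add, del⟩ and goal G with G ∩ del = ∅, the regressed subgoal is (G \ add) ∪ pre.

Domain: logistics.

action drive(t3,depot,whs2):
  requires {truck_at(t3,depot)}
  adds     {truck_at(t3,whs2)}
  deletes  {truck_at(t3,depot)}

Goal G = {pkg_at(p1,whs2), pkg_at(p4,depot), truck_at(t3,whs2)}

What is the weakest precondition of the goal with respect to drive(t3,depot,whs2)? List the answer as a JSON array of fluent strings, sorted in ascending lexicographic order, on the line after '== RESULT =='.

Compute (G \ add) ∪ pre:
  G ∩ del = {}  (empty — regression defined)
  G \ add = {pkg_at(p1,whs2), pkg_at(p4,depot), truck_at(t3,whs2)} \ {truck_at(t3,whs2)} = {pkg_at(p1,whs2), pkg_at(p4,depot)}
  ∪ pre   = {pkg_at(p1,whs2), pkg_at(p4,depot)} ∪ {truck_at(t3,depot)}
          = {pkg_at(p1,whs2), pkg_at(p4,depot), truck_at(t3,depot)}

== RESULT ==
["pkg_at(p1,whs2)", "pkg_at(p4,depot)", "truck_at(t3,depot)"]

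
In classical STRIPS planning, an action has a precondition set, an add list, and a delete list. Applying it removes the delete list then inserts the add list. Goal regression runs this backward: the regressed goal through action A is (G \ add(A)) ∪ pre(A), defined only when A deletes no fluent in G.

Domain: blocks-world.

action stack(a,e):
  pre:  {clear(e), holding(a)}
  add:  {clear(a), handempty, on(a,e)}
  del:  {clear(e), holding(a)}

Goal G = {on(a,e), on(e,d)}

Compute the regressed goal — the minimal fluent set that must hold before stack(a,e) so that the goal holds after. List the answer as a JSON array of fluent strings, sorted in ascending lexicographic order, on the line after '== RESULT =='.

Regress:
  G ∩ del = {}  (empty — regression defined)
  G \ add = {on(a,e), on(e,d)} \ {clear(a), handempty, on(a,e)} = {on(e,d)}
  ∪ pre   = {on(e,d)} ∪ {clear(e), holding(a)}
          = {clear(e), holding(a), on(e,d)}

== RESULT ==
["clear(e)", "holding(a)", "on(e,d)"]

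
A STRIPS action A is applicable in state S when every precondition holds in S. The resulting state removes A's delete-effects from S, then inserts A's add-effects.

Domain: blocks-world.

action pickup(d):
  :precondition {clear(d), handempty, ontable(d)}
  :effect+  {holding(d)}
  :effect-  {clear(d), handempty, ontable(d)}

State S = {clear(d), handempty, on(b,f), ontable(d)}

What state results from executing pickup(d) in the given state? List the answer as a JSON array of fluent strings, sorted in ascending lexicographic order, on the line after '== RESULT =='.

Compute (S \ del) ∪ add:
  pre ⊆ S: {clear(d), handempty, ontable(d)} ⊆ S  — applicable
  S \ del = {on(b,f)}
  ∪ add   = {holding(d), on(b,f)}

== RESULT ==
["holding(d)", "on(b,f)"]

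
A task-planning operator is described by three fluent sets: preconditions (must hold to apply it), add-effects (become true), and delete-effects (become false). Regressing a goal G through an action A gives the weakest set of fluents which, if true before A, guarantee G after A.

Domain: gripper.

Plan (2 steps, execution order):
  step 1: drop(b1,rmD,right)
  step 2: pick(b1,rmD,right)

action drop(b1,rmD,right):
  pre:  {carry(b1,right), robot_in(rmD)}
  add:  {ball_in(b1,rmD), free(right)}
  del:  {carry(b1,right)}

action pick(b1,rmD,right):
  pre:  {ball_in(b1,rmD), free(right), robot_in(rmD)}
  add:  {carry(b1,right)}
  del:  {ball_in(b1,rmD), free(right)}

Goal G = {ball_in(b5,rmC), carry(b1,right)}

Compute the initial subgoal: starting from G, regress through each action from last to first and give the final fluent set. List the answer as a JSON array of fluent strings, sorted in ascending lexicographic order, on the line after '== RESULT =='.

Work backward from the goal:
  through step 2 (pick(b1,rmD,right)): drop {carry(b1,right)}, keep {ball_in(b5,rmC)}, require {ball_in(b1,rmD), free(right), robot_in(rmD)}
    → {ball_in(b1,rmD), ball_in(b5,rmC), free(right), robot_in(rmD)}
  through step 1 (drop(b1,rmD,right)): drop {ball_in(b1,rmD), free(right)}, keep {ball_in(b5,rmC), robot_in(rmD)}, require {carry(b1,right), robot_in(rmD)}
    → {ball_in(b5,rmC), carry(b1,right), robot_in(rmD)}

== RESULT ==
["ball_in(b5,rmC)", "carry(b1,right)", "robot_in(rmD)"]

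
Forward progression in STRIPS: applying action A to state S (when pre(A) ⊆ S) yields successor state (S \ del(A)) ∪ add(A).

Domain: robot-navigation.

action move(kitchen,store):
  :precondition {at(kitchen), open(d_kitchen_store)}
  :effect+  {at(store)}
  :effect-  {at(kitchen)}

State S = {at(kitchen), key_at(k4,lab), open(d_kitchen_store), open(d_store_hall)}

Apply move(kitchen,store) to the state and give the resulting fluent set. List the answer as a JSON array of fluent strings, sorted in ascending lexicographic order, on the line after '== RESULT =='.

Progress:
  pre ⊆ S: {at(kitchen), open(d_kitchen_store)} ⊆ S  — applicable
  S \ del = {key_at(k4,lab), open(d_kitchen_store), open(d_store_hall)}
  ∪ add   = {at(store), key_at(k4,lab), open(d_kitchen_store), open(d_store_hall)}

== RESULT ==
["at(store)", "key_at(k4,lab)", "open(d_kitchen_store)", "open(d_store_hall)"]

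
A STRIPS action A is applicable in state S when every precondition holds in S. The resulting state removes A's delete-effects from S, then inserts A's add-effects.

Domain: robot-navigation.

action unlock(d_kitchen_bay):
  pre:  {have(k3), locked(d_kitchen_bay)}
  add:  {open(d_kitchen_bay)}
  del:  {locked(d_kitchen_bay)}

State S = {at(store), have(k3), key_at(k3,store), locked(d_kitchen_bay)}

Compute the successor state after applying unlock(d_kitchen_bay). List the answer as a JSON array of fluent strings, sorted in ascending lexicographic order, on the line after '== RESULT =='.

Progress:
  pre ⊆ S: {have(k3), locked(d_kitchen_bay)} ⊆ S  — applicable
  S \ del = {at(store), have(k3), key_at(k3,store)}
  ∪ add   = {at(store), have(k3), key_at(k3,store), open(d_kitchen_bay)}

== RESULT ==
["at(store)", "have(k3)", "key_at(k3,store)", "open(d_kitchen_bay)"]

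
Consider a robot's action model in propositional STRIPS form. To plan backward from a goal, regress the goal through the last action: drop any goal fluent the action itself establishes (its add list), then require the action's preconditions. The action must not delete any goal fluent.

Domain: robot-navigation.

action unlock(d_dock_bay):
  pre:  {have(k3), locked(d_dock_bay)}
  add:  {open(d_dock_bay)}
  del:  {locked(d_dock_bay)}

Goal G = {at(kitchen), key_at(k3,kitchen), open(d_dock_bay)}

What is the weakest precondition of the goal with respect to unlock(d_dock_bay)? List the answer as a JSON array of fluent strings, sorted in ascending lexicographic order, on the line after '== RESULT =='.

Regress:
  G ∩ del = {}  (empty — regression defined)
  G \ add = {at(kitchen), key_at(k3,kitchen), open(d_dock_bay)} \ {open(d_dock_bay)} = {at(kitchen), key_at(k3,kitchen)}
  ∪ pre   = {at(kitchen), key_at(k3,kitchen)} ∪ {have(k3), locked(d_dock_bay)}
          = {at(kitchen), have(k3), key_at(k3,kitchen), locked(d_dock_bay)}

== RESULT ==
["at(kitchen)", "have(k3)", "key_at(k3,kitchen)", "locked(d_dock_bay)"]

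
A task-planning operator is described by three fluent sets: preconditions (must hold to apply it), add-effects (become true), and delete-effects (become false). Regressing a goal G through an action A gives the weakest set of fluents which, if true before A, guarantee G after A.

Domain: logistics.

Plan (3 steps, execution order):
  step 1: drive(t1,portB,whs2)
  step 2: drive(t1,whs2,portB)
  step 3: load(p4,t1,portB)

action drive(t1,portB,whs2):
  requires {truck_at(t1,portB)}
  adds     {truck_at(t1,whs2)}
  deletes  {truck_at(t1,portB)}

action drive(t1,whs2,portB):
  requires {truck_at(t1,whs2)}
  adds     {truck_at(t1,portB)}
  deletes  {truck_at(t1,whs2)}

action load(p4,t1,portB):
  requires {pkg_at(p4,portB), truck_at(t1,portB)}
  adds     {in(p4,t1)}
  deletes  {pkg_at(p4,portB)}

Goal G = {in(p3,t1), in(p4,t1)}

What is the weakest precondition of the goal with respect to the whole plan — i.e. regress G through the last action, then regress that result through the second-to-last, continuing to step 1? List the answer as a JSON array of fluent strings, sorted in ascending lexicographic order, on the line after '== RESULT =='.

Work backward from the goal:
  through step 3 (load(p4,t1,portB)): drop {in(p4,t1)}, keep {in(p3,t1)}, require {pkg_at(p4,portB), truck_at(t1,portB)}
    → {in(p3,t1), pkg_at(p4,portB), truck_at(t1,portB)}
  through step 2 (drive(t1,whs2,portB)): drop {truck_at(t1,portB)}, keep {in(p3,t1), pkg_at(p4,portB)}, require {truck_at(t1,whs2)}
    → {in(p3,t1), pkg_at(p4,portB), truck_at(t1,whs2)}
  through step 1 (drive(t1,portB,whs2)): drop {truck_at(t1,whs2)}, keep {in(p3,t1), pkg_at(p4,portB)}, require {truck_at(t1,portB)}
    → {in(p3,t1), pkg_at(p4,portB), truck_at(t1,portB)}

== RESULT ==
["in(p3,t1)", "pkg_at(p4,portB)", "truck_at(t1,portB)"]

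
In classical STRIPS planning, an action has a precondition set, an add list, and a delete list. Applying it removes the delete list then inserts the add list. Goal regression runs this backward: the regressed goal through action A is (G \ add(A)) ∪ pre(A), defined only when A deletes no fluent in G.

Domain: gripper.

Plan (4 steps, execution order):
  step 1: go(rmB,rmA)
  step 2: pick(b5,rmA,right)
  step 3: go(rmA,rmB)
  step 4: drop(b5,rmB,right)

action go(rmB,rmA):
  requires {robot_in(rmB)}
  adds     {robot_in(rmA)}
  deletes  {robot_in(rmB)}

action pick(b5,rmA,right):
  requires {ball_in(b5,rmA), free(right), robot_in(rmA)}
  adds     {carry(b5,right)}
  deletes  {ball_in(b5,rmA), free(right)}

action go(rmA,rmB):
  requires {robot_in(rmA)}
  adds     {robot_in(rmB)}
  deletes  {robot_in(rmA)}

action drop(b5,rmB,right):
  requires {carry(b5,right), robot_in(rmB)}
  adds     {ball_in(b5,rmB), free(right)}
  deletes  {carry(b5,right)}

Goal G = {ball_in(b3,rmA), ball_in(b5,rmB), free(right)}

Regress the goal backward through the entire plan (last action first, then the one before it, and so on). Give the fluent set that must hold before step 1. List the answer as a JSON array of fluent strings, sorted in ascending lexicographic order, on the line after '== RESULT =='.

Work backward from the goal:
  through step 4 (drop(b5,rmB,right)): drop {ball_in(b5,rmB), free(right)}, keep {ball_in(b3,rmA)}, require {carry(b5,right), robot_in(rmB)}
    → {ball_in(b3,rmA), carry(b5,right), robot_in(rmB)}
  through step 3 (go(rmA,rmB)): drop {robot_in(rmB)}, keep {ball_in(b3,rmA), carry(b5,right)}, require {robot_in(rmA)}
    → {ball_in(b3,rmA), carry(b5,right), robot_in(rmA)}
  through step 2 (pick(b5,rmA,right)): drop {carry(b5,right)}, keep {ball_in(b3,rmA), robot_in(rmA)}, require {ball_in(b5,rmA), free(right), robot_in(rmA)}
    → {ball_in(b3,rmA), ball_in(b5,rmA), free(right), robot_in(rmA)}
  through step 1 (go(rmB,rmA)): drop {robot_in(rmA)}, keep {ball_in(b3,rmA), ball_in(b5,rmA), free(right)}, require {robot_in(rmB)}
    → {ball_in(b3,rmA), ball_in(b5,rmA), free(right), robot_in(rmB)}

== RESULT ==
["ball_in(b3,rmA)", "ball_in(b5,rmA)", "free(right)", "robot_in(rmB)"]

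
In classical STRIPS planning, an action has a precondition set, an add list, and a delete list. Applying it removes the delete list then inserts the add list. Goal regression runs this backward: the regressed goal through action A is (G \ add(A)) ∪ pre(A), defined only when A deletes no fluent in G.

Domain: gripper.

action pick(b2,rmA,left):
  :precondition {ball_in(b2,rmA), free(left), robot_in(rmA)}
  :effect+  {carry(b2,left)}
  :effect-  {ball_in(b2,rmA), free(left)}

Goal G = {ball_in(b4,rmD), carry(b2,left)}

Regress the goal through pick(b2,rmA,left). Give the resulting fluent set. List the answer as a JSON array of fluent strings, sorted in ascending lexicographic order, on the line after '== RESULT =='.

Compute (G \ add) ∪ pre:
  G ∩ del = {}  (empty — regression defined)
  G \ add = {ball_in(b4,rmD), carry(b2,left)} \ {carry(b2,left)} = {ball_in(b4,rmD)}
  ∪ pre   = {ball_in(b4,rmD)} ∪ {ball_in(b2,rmA), free(left), robot_in(rmA)}
          = {ball_in(b2,rmA), ball_in(b4,rmD), free(left), robot_in(rmA)}

== RESULT ==
["ball_in(b2,rmA)", "ball_in(b4,rmD)", "free(left)", "robot_in(rmA)"]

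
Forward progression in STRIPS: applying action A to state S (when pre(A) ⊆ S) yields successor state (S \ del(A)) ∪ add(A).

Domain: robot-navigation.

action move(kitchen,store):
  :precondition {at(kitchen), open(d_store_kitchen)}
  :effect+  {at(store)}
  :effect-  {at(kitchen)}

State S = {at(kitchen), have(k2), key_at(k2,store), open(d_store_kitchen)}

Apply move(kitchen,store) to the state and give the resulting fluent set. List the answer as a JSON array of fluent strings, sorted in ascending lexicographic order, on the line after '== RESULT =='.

Compute (S \ del) ∪ add:
  pre ⊆ S: {at(kitchen), open(d_store_kitchen)} ⊆ S  — applicable
  S \ del = {have(k2), key_at(k2,store), open(d_store_kitchen)}
  ∪ add   = {at(store), have(k2), key_at(k2,store), open(d_store_kitchen)}

== RESULT ==
["at(store)", "have(k2)", "key_at(k2,store)", "open(d_store_kitchen)"]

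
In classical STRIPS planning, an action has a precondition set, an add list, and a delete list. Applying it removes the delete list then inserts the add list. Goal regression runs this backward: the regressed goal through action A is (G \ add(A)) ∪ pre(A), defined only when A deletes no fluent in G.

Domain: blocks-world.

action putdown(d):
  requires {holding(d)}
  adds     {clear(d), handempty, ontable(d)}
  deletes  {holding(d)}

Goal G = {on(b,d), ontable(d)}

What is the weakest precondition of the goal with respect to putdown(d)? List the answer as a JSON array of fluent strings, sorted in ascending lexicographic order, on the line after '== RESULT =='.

Regress:
  G ∩ del = {}  (empty — regression defined)
  G \ add = {on(b,d), ontable(d)} \ {clear(d), handempty, ontable(d)} = {on(b,d)}
  ∪ pre   = {on(b,d)} ∪ {holding(d)}
          = {holding(d), on(b,d)}

== RESULT ==
["holding(d)", "on(b,d)"]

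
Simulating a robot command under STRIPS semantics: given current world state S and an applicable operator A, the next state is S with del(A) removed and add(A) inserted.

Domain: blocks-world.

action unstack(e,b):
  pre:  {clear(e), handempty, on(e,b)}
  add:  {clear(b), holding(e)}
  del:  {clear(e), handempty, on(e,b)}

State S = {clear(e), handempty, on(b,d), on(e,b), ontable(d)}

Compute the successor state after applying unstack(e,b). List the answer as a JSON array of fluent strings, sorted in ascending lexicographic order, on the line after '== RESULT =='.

Progress:
  pre ⊆ S: {clear(e), handempty, on(e,b)} ⊆ S  — applicable
  S \ del = {on(b,d), ontable(d)}
  ∪ add   = {clear(b), holding(e), on(b,d), ontable(d)}

== RESULT ==
["clear(b)", "holding(e)", "on(b,d)", "ontable(d)"]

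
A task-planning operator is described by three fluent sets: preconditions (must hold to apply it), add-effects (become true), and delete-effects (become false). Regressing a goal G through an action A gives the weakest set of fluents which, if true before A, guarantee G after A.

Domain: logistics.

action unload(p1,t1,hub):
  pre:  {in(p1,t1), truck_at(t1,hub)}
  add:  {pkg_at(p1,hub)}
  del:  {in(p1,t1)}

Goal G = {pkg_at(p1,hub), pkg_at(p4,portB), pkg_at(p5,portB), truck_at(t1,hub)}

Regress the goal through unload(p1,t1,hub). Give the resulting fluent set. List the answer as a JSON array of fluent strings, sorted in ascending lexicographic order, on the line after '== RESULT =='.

Regress:
  G ∩ del = {}  (empty — regression defined)
  G \ add = {pkg_at(p1,hub), pkg_at(p4,portB), pkg_at(p5,portB), truck_at(t1,hub)} \ {pkg_at(p1,hub)} = {pkg_at(p4,portB), pkg_at(p5,portB), truck_at(t1,hub)}
  ∪ pre   = {pkg_at(p4,portB), pkg_at(p5,portB), truck_at(t1,hub)} ∪ {in(p1,t1), truck_at(t1,hub)}
          = {in(p1,t1), pkg_at(p4,portB), pkg_at(p5,portB), truck_at(t1,hub)}

== RESULT ==
["in(p1,t1)", "pkg_at(p4,portB)", "pkg_at(p5,portB)", "truck_at(t1,hub)"]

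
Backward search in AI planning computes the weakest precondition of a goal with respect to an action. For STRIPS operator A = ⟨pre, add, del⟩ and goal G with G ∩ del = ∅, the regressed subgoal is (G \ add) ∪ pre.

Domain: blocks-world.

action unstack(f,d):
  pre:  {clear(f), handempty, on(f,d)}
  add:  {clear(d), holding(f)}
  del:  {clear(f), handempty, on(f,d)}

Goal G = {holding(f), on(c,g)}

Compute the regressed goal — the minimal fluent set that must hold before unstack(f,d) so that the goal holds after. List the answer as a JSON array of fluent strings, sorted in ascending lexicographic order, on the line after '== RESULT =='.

Regress:
  G ∩ del = {}  (empty — regression defined)
  G \ add = {holding(f), on(c,g)} \ {clear(d), holding(f)} = {on(c,g)}
  ∪ pre   = {on(c,g)} ∪ {clear(f), handempty, on(f,d)}
          = {clear(f), handempty, on(c,g), on(f,d)}

== RESULT ==
["clear(f)", "handempty", "on(c,g)", "on(f,d)"]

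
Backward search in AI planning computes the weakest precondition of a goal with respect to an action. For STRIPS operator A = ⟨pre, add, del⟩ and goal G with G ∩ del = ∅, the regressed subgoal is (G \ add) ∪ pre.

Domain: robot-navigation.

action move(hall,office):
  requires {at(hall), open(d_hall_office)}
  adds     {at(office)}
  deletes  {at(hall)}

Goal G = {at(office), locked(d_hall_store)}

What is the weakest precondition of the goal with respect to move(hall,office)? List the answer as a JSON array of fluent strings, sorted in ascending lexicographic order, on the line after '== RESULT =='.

Regress:
  G ∩ del = {}  (empty — regression defined)
  G \ add = {at(office), locked(d_hall_store)} \ {at(office)} = {locked(d_hall_store)}
  ∪ pre   = {locked(d_hall_store)} ∪ {at(hall), open(d_hall_office)}
          = {at(hall), locked(d_hall_store), open(d_hall_office)}

== RESULT ==
["at(hall)", "locked(d_hall_store)", "open(d_hall_office)"]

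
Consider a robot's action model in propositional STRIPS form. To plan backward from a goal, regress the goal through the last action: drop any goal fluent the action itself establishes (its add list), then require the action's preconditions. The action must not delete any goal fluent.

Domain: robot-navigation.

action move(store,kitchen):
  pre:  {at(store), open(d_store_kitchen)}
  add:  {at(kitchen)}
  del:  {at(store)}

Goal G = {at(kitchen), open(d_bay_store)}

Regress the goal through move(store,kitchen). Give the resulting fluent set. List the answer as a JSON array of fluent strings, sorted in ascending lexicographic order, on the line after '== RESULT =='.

Compute (G \ add) ∪ pre:
  G ∩ del = {}  (empty — regression defined)
  G \ add = {at(kitchen), open(d_bay_store)} \ {at(kitchen)} = {open(d_bay_store)}
  ∪ pre   = {open(d_bay_store)} ∪ {at(store), open(d_store_kitchen)}
          = {at(store), open(d_bay_store), open(d_store_kitchen)}

== RESULT ==
["at(store)", "open(d_bay_store)", "open(d_store_kitchen)"]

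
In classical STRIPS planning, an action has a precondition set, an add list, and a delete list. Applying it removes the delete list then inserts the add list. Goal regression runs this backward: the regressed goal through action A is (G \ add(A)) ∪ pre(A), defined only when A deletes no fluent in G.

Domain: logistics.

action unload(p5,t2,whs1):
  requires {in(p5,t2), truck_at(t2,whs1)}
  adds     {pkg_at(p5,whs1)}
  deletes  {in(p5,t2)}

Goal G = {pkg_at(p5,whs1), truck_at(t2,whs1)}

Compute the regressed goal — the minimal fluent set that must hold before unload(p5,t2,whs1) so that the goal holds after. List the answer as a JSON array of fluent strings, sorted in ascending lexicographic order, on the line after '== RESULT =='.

Regress:
  G ∩ del = {}  (empty — regression defined)
  G \ add = {pkg_at(p5,whs1), truck_at(t2,whs1)} \ {pkg_at(p5,whs1)} = {truck_at(t2,whs1)}
  ∪ pre   = {truck_at(t2,whs1)} ∪ {in(p5,t2), truck_at(t2,whs1)}
          = {in(p5,t2), truck_at(t2,whs1)}

== RESULT ==
["in(p5,t2)", "truck_at(t2,whs1)"]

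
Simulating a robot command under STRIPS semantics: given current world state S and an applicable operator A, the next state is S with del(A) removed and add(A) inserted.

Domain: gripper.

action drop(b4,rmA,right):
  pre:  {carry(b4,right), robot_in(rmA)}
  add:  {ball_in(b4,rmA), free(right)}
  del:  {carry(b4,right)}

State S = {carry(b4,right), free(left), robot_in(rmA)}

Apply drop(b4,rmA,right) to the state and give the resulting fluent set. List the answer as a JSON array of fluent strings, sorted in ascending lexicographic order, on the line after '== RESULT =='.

Compute (S \ del) ∪ add:
  pre ⊆ S: {carry(b4,right), robot_in(rmA)} ⊆ S  — applicable
  S \ del = {free(left), robot_in(rmA)}
  ∪ add   = {ball_in(b4,rmA), free(left), free(right), robot_in(rmA)}

== RESULT ==
["ball_in(b4,rmA)", "free(left)", "free(right)", "robot_in(rmA)"]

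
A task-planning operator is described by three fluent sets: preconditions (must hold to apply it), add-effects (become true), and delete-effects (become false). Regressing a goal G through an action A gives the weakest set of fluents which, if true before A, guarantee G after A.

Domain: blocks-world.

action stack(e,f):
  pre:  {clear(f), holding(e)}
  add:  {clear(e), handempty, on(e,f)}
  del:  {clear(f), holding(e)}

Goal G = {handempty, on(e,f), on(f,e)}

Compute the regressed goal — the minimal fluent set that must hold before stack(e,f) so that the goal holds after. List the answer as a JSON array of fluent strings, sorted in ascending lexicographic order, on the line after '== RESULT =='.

Regress:
  G ∩ del = {}  (empty — regression defined)
  G \ add = {handempty, on(e,f), on(f,e)} \ {clear(e), handempty, on(e,f)} = {on(f,e)}
  ∪ pre   = {on(f,e)} ∪ {clear(f), holding(e)}
          = {clear(f), holding(e), on(f,e)}

== RESULT ==
["clear(f)", "holding(e)", "on(f,e)"]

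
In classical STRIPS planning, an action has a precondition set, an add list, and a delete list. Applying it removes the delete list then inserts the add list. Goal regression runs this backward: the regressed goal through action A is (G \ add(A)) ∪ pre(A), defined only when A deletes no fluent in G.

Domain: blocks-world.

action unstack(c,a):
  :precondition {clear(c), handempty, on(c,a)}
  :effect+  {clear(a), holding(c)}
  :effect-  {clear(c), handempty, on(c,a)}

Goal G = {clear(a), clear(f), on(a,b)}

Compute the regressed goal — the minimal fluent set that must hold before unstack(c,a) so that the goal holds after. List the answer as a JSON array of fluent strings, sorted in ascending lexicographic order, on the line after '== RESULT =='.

Compute (G \ add) ∪ pre:
  G ∩ del = {}  (empty — regression defined)
  G \ add = {clear(a), clear(f), on(a,b)} \ {clear(a), holding(c)} = {clear(f), on(a,b)}
  ∪ pre   = {clear(f), on(a,b)} ∪ {clear(c), handempty, on(c,a)}
          = {clear(c), clear(f), handempty, on(a,b), on(c,a)}

== RESULT ==
["clear(c)", "clear(f)", "handempty", "on(a,b)", "on(c,a)"]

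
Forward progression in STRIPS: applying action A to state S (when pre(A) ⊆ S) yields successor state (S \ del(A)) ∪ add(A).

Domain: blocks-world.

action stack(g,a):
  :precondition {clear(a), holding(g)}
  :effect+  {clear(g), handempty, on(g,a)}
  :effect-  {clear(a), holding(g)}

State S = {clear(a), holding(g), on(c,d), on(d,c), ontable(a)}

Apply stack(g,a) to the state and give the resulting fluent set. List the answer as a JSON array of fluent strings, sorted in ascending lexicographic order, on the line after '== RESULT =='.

Compute (S \ del) ∪ add:
  pre ⊆ S: {clear(a), holding(g)} ⊆ S  — applicable
  S \ del = {on(c,d), on(d,c), ontable(a)}
  ∪ add   = {clear(g), handempty, on(c,d), on(d,c), on(g,a), ontable(a)}

== RESULT ==
["clear(g)", "handempty", "on(c,d)", "on(d,c)", "on(g,a)", "ontable(a)"]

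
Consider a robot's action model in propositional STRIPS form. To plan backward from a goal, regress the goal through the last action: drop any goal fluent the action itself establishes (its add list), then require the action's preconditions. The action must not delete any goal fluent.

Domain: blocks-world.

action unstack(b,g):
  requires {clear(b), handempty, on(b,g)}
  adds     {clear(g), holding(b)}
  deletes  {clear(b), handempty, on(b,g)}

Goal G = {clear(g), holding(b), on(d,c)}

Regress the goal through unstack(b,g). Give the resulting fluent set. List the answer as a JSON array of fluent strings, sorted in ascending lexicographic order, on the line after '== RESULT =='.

Regress:
  G ∩ del = {}  (empty — regression defined)
  G \ add = {clear(g), holding(b), on(d,c)} \ {clear(g), holding(b)} = {on(d,c)}
  ∪ pre   = {on(d,c)} ∪ {clear(b), handempty, on(b,g)}
          = {clear(b), handempty, on(b,g), on(d,c)}

== RESULT ==
["clear(b)", "handempty", "on(b,g)", "on(d,c)"]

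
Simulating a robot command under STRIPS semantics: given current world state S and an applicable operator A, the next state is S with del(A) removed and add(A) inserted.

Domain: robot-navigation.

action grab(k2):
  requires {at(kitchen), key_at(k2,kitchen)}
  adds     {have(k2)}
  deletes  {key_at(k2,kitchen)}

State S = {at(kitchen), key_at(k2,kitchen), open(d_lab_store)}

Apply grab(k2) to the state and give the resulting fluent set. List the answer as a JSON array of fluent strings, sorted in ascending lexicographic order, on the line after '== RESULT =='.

Progress:
  pre ⊆ S: {at(kitchen), key_at(k2,kitchen)} ⊆ S  — applicable
  S \ del = {at(kitchen), open(d_lab_store)}
  ∪ add   = {at(kitchen), have(k2), open(d_lab_store)}

== RESULT ==
["at(kitchen)", "have(k2)", "open(d_lab_store)"]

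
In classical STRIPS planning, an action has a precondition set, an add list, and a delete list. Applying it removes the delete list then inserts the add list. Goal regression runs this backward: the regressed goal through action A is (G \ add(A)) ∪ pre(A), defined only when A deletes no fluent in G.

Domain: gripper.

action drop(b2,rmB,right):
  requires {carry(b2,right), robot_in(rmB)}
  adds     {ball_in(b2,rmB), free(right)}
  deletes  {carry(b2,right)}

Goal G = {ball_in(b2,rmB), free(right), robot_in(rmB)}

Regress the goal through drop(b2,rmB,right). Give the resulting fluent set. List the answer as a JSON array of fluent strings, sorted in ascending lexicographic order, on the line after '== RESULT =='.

Regress:
  G ∩ del = {}  (empty — regression defined)
  G \ add = {ball_in(b2,rmB), free(right), robot_in(rmB)} \ {ball_in(b2,rmB), free(right)} = {robot_in(rmB)}
  ∪ pre   = {robot_in(rmB)} ∪ {carry(b2,right), robot_in(rmB)}
          = {carry(b2,right), robot_in(rmB)}

== RESULT ==
["carry(b2,right)", "robot_in(rmB)"]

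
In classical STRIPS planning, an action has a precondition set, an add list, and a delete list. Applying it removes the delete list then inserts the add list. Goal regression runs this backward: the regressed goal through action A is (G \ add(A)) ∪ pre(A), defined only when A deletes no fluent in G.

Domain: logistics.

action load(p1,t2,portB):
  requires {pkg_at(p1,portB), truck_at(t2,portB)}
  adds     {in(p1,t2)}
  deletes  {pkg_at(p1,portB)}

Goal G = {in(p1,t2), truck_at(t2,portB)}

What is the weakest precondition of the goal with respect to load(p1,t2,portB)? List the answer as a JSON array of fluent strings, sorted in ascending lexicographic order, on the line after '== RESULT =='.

Regress:
  G ∩ del = {}  (empty — regression defined)
  G \ add = {in(p1,t2), truck_at(t2,portB)} \ {in(p1,t2)} = {truck_at(t2,portB)}
  ∪ pre   = {truck_at(t2,portB)} ∪ {pkg_at(p1,portB), truck_at(t2,portB)}
          = {pkg_at(p1,portB), truck_at(t2,portB)}

== RESULT ==
["pkg_at(p1,portB)", "truck_at(t2,portB)"]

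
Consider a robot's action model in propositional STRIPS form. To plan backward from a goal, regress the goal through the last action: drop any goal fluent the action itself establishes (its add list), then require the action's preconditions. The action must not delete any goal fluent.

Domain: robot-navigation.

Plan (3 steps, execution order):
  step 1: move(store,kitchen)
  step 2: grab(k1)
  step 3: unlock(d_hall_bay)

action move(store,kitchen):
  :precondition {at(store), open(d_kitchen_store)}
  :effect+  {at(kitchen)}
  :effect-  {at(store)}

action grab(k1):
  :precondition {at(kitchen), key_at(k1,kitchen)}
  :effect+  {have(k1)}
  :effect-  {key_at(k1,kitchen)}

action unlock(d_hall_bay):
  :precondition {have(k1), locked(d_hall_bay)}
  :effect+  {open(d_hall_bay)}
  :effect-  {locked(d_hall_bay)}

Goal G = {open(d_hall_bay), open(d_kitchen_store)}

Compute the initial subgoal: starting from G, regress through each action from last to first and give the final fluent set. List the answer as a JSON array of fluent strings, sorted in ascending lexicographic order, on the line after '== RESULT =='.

Work backward from the goal:
  through step 3 (unlock(d_hall_bay)): drop {open(d_hall_bay)}, keep {open(d_kitchen_store)}, require {have(k1), locked(d_hall_bay)}
    → {have(k1), locked(d_hall_bay), open(d_kitchen_store)}
  through step 2 (grab(k1)): drop {have(k1)}, keep {locked(d_hall_bay), open(d_kitchen_store)}, require {at(kitchen), key_at(k1,kitchen)}
    → {at(kitchen), key_at(k1,kitchen), locked(d_hall_bay), open(d_kitchen_store)}
  through step 1 (move(store,kitchen)): drop {at(kitchen)}, keep {key_at(k1,kitchen), locked(d_hall_bay), open(d_kitchen_store)}, require {at(store), open(d_kitchen_store)}
    → {at(store), key_at(k1,kitchen), locked(d_hall_bay), open(d_kitchen_store)}

== RESULT ==
["at(store)", "key_at(k1,kitchen)", "locked(d_hall_bay)", "open(d_kitchen_store)"]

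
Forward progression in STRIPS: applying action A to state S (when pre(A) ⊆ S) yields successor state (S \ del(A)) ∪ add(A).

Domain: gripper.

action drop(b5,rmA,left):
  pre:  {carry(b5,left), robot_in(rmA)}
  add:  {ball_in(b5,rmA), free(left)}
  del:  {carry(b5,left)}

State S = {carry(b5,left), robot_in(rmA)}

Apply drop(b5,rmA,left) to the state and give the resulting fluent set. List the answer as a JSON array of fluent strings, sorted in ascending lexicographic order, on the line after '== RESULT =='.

Compute (S \ del) ∪ add:
  pre ⊆ S: {carry(b5,left), robot_in(rmA)} ⊆ S  — applicable
  S \ del = {robot_in(rmA)}
  ∪ add   = {ball_in(b5,rmA), free(left), robot_in(rmA)}

== RESULT ==
["ball_in(b5,rmA)", "free(left)", "robot_in(rmA)"]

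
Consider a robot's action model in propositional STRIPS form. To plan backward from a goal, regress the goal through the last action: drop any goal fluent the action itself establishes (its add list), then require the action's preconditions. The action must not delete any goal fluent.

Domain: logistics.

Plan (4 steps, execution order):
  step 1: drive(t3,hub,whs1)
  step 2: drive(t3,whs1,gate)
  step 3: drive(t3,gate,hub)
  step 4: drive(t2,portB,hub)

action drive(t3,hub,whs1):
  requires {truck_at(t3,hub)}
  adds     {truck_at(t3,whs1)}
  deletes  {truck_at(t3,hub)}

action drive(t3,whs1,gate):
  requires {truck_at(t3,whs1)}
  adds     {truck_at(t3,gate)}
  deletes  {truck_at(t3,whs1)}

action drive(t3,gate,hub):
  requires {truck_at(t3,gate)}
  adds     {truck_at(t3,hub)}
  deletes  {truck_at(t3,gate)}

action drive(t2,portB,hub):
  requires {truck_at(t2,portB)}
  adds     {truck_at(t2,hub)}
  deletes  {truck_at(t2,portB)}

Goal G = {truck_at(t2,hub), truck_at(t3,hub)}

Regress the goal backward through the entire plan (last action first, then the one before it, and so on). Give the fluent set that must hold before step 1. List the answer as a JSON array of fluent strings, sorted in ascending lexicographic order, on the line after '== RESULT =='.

Work backward from the goal:
  through step 4 (drive(t2,portB,hub)): drop {truck_at(t2,hub)}, keep {truck_at(t3,hub)}, require {truck_at(t2,portB)}
    → {truck_at(t2,portB), truck_at(t3,hub)}
  through step 3 (drive(t3,gate,hub)): drop {truck_at(t3,hub)}, keep {truck_at(t2,portB)}, require {truck_at(t3,gate)}
    → {truck_at(t2,portB), truck_at(t3,gate)}
  through step 2 (drive(t3,whs1,gate)): drop {truck_at(t3,gate)}, keep {truck_at(t2,portB)}, require {truck_at(t3,whs1)}
    → {truck_at(t2,portB), truck_at(t3,whs1)}
  through step 1 (drive(t3,hub,whs1)): drop {truck_at(t3,whs1)}, keep {truck_at(t2,portB)}, require {truck_at(t3,hub)}
    → {truck_at(t2,portB), truck_at(t3,hub)}

== RESULT ==
["truck_at(t2,portB)", "truck_at(t3,hub)"]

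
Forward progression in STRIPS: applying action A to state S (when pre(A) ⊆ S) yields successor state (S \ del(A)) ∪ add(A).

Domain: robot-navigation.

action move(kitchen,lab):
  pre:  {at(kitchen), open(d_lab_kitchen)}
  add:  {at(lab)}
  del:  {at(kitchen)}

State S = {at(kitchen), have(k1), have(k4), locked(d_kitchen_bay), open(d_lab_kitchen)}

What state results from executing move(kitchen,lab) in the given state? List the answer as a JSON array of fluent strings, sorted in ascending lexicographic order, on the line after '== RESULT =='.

Compute (S \ del) ∪ add:
  pre ⊆ S: {at(kitchen), open(d_lab_kitchen)} ⊆ S  — applicable
  S \ del = {have(k1), have(k4), locked(d_kitchen_bay), open(d_lab_kitchen)}
  ∪ add   = {at(lab), have(k1), have(k4), locked(d_kitchen_bay), open(d_lab_kitchen)}

== RESULT ==
["at(lab)", "have(k1)", "have(k4)", "locked(d_kitchen_bay)", "open(d_lab_kitchen)"]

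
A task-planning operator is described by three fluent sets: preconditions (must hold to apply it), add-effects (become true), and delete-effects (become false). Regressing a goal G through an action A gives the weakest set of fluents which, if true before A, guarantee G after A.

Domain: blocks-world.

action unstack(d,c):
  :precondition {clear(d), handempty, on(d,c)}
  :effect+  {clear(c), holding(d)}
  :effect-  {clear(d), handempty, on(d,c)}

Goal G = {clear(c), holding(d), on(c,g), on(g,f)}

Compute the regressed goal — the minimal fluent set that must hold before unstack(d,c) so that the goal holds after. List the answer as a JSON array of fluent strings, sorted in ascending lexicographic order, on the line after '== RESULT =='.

Compute (G \ add) ∪ pre:
  G ∩ del = {}  (empty — regression defined)
  G \ add = {clear(c), holding(d), on(c,g), on(g,f)} \ {clear(c), holding(d)} = {on(c,g), on(g,f)}
  ∪ pre   = {on(c,g), on(g,f)} ∪ {clear(d), handempty, on(d,c)}
          = {clear(d), handempty, on(c,g), on(d,c), on(g,f)}

== RESULT ==
["clear(d)", "handempty", "on(c,g)", "on(d,c)", "on(g,f)"]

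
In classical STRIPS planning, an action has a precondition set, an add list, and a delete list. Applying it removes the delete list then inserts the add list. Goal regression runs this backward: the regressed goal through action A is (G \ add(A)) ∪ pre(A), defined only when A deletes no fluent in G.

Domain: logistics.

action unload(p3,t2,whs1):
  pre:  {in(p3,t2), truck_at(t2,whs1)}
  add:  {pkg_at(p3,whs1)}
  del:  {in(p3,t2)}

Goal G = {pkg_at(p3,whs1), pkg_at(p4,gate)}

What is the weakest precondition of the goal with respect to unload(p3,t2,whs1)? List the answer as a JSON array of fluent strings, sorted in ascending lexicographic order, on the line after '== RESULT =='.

Compute (G \ add) ∪ pre:
  G ∩ del = {}  (empty — regression defined)
  G \ add = {pkg_at(p3,whs1), pkg_at(p4,gate)} \ {pkg_at(p3,whs1)} = {pkg_at(p4,gate)}
  ∪ pre   = {pkg_at(p4,gate)} ∪ {in(p3,t2), truck_at(t2,whs1)}
          = {in(p3,t2), pkg_at(p4,gate), truck_at(t2,whs1)}

== RESULT ==
["in(p3,t2)", "pkg_at(p4,gate)", "truck_at(t2,whs1)"]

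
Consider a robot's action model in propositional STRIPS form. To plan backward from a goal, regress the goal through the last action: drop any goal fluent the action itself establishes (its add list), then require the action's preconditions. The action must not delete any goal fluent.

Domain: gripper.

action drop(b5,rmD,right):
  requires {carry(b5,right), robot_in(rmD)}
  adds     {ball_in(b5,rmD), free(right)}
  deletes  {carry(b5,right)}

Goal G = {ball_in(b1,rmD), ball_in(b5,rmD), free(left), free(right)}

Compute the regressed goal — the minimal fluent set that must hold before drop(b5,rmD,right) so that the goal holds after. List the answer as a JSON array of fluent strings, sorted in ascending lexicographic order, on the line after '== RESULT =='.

Regress:
  G ∩ del = {}  (empty — regression defined)
  G \ add = {ball_in(b1,rmD), ball_in(b5,rmD), free(left), free(right)} \ {ball_in(b5,rmD), free(right)} = {ball_in(b1,rmD), free(left)}
  ∪ pre   = {ball_in(b1,rmD), free(left)} ∪ {carry(b5,right), robot_in(rmD)}
          = {ball_in(b1,rmD), carry(b5,right), free(left), robot_in(rmD)}

== RESULT ==
["ball_in(b1,rmD)", "carry(b5,right)", "free(left)", "robot_in(rmD)"]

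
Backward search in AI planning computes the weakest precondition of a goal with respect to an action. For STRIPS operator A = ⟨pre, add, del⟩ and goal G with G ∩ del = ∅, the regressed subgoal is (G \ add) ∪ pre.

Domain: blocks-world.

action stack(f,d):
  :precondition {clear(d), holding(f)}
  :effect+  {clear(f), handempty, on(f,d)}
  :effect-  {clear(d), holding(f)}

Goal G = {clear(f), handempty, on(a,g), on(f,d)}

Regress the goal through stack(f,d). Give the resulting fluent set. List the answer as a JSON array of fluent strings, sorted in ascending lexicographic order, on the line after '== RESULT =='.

Compute (G \ add) ∪ pre:
  G ∩ del = {}  (empty — regression defined)
  G \ add = {clear(f), handempty, on(a,g), on(f,d)} \ {clear(f), handempty, on(f,d)} = {on(a,g)}
  ∪ pre   = {on(a,g)} ∪ {clear(d), holding(f)}
          = {clear(d), holding(f), on(a,g)}

== RESULT ==
["clear(d)", "holding(f)", "on(a,g)"]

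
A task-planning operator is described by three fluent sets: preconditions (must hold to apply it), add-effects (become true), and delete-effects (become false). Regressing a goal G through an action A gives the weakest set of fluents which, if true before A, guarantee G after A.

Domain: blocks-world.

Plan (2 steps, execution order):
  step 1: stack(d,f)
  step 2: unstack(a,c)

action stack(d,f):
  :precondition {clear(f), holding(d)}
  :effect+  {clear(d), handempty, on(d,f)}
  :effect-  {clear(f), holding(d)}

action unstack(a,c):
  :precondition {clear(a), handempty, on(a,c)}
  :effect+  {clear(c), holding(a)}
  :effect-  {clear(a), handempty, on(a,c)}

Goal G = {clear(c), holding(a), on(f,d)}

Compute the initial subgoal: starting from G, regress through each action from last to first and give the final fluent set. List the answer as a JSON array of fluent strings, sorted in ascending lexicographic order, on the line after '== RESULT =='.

Regress step by step:
  through step 2 (unstack(a,c)): drop {clear(c), holding(a)}, keep {on(f,d)}, require {clear(a), handempty, on(a,c)}
    → {clear(a), handempty, on(a,c), on(f,d)}
  through step 1 (stack(d,f)): drop {handempty}, keep {clear(a), on(a,c), on(f,d)}, require {clear(f), holding(d)}
    → {clear(a), clear(f), holding(d), on(a,c), on(f,d)}

== RESULT ==
["clear(a)", "clear(f)", "holding(d)", "on(a,c)", "on(f,d)"]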